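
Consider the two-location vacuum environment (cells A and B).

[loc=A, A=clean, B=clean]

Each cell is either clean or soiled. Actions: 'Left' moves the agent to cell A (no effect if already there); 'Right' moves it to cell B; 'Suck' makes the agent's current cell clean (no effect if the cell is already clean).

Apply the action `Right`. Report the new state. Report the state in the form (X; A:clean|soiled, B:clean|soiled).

start: (A; A:clean, B:clean)
[1] after Right: (B; A:clean, B:clean)

(B; A:clean, B:clean)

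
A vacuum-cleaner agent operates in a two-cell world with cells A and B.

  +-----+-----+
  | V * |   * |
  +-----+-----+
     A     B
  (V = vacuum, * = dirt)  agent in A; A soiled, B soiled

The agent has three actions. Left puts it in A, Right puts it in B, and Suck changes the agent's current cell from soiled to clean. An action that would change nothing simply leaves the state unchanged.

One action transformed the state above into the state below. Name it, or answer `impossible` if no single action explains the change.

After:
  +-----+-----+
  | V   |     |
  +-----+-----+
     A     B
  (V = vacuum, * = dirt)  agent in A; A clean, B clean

try  Left: <A|soiled|soiled>
try Right: <B|soiled|soiled>
try  Suck: <A|clean|soiled>
no single action produces the after-state

impossible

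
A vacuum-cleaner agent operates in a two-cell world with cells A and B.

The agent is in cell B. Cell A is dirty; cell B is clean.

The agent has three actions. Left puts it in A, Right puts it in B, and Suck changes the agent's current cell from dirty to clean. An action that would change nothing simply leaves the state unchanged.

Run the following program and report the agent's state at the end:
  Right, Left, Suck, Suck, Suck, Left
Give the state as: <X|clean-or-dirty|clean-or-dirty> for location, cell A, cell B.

<A|clean|clean>

[1] after Right: <B|dirty|clean>
[2] after Left: <A|dirty|clean>
[3] after Suck: <A|clean|clean>
[4] after Suck: <A|clean|clean>
[5] after Suck: <A|clean|clean>
[6] after Left: <A|clean|clean>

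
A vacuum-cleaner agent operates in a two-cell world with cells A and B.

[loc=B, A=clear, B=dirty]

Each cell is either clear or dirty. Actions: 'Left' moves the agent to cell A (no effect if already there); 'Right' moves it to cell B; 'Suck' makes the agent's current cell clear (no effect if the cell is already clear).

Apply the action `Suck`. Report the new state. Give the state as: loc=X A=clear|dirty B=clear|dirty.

loc=B A=clear B=clear

start: loc=B A=clear B=dirty
step 1/1 (Suck): loc=B A=clear B=clear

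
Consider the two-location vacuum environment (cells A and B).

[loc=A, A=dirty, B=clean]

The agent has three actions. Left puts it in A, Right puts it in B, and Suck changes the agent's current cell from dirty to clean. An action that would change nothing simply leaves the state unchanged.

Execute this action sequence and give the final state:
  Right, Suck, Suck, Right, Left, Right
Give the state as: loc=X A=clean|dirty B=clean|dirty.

1) do Right; now loc=B A=dirty B=clean
2) do Suck; now loc=B A=dirty B=clean
3) do Suck; now loc=B A=dirty B=clean
4) do Right; now loc=B A=dirty B=clean
5) do Left; now loc=A A=dirty B=clean
6) do Right; now loc=B A=dirty B=clean

loc=B A=dirty B=clean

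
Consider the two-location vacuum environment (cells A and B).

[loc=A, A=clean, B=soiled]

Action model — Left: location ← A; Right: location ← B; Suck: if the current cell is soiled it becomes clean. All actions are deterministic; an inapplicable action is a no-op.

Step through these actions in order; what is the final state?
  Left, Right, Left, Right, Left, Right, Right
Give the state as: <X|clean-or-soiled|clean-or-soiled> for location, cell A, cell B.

<B|clean|soiled>

t=1 Left ⇒ <A|clean|soiled>
t=2 Right ⇒ <B|clean|soiled>
t=3 Left ⇒ <A|clean|soiled>
t=4 Right ⇒ <B|clean|soiled>
t=5 Left ⇒ <A|clean|soiled>
t=6 Right ⇒ <B|clean|soiled>
t=7 Right ⇒ <B|clean|soiled>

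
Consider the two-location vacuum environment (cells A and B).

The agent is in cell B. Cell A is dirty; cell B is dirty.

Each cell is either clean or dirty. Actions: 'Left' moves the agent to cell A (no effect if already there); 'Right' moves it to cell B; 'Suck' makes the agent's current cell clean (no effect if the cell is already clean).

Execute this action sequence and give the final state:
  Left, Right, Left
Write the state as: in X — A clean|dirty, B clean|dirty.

t=1 Left ⇒ in A — A dirty, B dirty
t=2 Right ⇒ in B — A dirty, B dirty
t=3 Left ⇒ in A — A dirty, B dirty

in A — A dirty, B dirty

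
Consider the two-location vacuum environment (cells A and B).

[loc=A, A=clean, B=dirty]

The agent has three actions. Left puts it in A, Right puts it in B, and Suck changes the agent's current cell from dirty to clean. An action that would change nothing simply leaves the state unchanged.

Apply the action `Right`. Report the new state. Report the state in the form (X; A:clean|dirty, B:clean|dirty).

start: (A; A:clean, B:dirty)
[1] after Right: (B; A:clean, B:dirty)

(B; A:clean, B:dirty)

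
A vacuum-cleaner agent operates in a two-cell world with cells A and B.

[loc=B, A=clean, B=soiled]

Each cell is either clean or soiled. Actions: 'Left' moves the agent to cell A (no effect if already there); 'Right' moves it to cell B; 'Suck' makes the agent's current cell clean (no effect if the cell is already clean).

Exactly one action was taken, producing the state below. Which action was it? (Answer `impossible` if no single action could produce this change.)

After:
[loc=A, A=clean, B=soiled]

Left

try  Left: in A — A clean, B soiled  ← match
try Right: in B — A clean, B soiled
try  Suck: in B — A clean, B clean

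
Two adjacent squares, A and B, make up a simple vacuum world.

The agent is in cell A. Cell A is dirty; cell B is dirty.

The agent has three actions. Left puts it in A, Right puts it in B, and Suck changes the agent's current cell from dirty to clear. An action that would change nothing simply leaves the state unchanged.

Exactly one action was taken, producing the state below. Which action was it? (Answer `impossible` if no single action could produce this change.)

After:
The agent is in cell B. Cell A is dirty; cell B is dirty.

try  Left: loc=A A=dirty B=dirty
try Right: loc=B A=dirty B=dirty  ← match
try  Suck: loc=A A=clear B=dirty

Right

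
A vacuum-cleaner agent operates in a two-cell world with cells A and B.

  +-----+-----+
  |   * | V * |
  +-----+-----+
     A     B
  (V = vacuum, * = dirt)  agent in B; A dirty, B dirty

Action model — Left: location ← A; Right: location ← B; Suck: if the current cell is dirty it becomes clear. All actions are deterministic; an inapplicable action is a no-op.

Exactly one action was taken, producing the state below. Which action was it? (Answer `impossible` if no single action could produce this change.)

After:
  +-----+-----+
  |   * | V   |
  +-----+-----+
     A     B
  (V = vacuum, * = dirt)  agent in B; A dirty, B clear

Suck

try  Left: in A — A dirty, B dirty
try Right: in B — A dirty, B dirty
try  Suck: in B — A dirty, B clear  ← match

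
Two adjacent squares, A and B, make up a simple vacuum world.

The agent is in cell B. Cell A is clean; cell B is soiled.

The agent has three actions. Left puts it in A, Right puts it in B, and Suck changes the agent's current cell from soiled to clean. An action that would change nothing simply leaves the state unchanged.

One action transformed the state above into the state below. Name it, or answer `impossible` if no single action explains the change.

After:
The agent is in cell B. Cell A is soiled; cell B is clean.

try  Left: (A; A:clean, B:soiled)
try Right: (B; A:clean, B:soiled)
try  Suck: (B; A:clean, B:clean)
no single action produces the after-state

impossible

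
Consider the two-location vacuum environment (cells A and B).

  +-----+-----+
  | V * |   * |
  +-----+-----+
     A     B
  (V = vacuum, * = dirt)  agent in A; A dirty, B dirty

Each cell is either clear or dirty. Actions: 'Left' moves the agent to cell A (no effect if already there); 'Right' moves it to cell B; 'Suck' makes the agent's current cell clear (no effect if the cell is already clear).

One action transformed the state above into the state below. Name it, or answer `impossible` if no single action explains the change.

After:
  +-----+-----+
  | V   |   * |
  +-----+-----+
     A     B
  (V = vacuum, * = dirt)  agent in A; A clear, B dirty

try  Left: loc=A A=dirty B=dirty
try Right: loc=B A=dirty B=dirty
try  Suck: loc=A A=clear B=dirty  ← match

Suck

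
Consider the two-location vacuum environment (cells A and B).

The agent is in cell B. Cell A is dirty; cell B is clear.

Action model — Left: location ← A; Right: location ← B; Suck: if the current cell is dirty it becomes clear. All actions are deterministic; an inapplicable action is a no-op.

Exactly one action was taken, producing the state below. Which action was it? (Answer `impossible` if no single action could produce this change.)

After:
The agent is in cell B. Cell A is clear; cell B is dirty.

try  Left: in A — A dirty, B clear
try Right: in B — A dirty, B clear
try  Suck: in B — A dirty, B clear
no single action produces the after-state

impossible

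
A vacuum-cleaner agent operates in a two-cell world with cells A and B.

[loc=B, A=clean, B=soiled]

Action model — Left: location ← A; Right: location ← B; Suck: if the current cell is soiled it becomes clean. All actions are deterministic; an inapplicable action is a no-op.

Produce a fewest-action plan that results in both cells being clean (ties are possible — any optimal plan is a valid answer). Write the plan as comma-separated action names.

Suck

t=1 Suck ⇒ in B — A clean, B clean
min 1: B is soiled, one Suck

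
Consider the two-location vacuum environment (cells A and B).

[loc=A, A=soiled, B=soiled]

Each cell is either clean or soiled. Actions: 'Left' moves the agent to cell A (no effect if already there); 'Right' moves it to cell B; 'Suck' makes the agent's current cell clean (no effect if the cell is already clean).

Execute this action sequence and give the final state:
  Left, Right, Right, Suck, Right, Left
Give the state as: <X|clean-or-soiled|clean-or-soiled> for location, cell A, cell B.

<A|soiled|clean>

1. Left → <A|soiled|soiled>
2. Right → <B|soiled|soiled>
3. Right → <B|soiled|soiled>
4. Suck → <B|soiled|clean>
5. Right → <B|soiled|clean>
6. Left → <A|soiled|clean>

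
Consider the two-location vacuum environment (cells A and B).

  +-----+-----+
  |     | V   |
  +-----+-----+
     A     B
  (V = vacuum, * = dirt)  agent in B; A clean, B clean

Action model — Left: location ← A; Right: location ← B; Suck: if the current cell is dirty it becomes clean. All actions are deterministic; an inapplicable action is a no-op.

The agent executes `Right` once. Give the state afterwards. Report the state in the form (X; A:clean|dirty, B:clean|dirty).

start: (B; A:clean, B:clean)
Right (#1): (B; A:clean, B:clean)

(B; A:clean, B:clean)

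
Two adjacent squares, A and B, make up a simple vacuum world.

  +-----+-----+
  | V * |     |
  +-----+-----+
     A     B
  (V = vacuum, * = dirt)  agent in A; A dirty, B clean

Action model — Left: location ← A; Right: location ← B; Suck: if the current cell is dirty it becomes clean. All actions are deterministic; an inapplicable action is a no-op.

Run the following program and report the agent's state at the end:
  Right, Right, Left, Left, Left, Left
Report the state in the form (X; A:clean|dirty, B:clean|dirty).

(A; A:dirty, B:clean)

[1] after Right: (B; A:dirty, B:clean)
[2] after Right: (B; A:dirty, B:clean)
[3] after Left: (A; A:dirty, B:clean)
[4] after Left: (A; A:dirty, B:clean)
[5] after Left: (A; A:dirty, B:clean)
[6] after Left: (A; A:dirty, B:clean)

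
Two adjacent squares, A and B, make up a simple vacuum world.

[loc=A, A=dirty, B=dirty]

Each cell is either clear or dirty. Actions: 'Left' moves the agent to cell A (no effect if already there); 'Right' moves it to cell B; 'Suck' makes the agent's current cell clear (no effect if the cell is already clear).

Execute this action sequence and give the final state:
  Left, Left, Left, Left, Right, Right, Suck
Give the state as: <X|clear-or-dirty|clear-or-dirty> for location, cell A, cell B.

<B|dirty|clear>

t=1 Left ⇒ <A|dirty|dirty>
t=2 Left ⇒ <A|dirty|dirty>
t=3 Left ⇒ <A|dirty|dirty>
t=4 Left ⇒ <A|dirty|dirty>
t=5 Right ⇒ <B|dirty|dirty>
t=6 Right ⇒ <B|dirty|dirty>
t=7 Suck ⇒ <B|dirty|clear>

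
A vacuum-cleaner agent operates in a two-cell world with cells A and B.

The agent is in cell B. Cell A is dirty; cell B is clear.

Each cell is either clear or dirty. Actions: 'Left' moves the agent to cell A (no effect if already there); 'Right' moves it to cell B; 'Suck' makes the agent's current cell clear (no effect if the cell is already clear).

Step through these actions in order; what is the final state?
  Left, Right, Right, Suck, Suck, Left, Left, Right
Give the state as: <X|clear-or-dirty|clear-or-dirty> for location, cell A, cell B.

Left (#1): <A|dirty|clear>
Right (#2): <B|dirty|clear>
Right (#3): <B|dirty|clear>
Suck (#4): <B|dirty|clear>
Suck (#5): <B|dirty|clear>
Left (#6): <A|dirty|clear>
Left (#7): <A|dirty|clear>
Right (#8): <B|dirty|clear>

<B|dirty|clear>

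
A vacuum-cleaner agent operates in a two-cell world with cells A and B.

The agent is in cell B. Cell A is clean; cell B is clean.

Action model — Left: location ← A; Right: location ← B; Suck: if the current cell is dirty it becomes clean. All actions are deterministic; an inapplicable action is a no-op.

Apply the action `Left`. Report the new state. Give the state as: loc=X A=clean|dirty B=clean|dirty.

start: loc=B A=clean B=clean
t=1 Left ⇒ loc=A A=clean B=clean

loc=A A=clean B=clean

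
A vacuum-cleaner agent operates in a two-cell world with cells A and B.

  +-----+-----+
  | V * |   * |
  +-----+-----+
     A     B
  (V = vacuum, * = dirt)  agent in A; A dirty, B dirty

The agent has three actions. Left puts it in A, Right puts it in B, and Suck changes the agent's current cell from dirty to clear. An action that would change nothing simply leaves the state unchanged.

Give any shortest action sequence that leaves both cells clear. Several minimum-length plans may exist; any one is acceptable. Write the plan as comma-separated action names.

[1] after Suck: (A; A:clear, B:dirty)
[2] after Right: (B; A:clear, B:dirty)
[3] after Suck: (B; A:clear, B:clear)
min 3: Suck A + move + Suck B

Suck, Right, Suck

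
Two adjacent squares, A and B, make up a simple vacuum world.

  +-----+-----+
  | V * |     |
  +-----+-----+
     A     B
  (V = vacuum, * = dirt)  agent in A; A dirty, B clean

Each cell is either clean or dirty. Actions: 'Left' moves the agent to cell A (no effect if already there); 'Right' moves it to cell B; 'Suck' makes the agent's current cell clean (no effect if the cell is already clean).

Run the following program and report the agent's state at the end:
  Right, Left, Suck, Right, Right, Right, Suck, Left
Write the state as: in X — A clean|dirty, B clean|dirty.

in A — A clean, B clean

1) do Right; now in B — A dirty, B clean
2) do Left; now in A — A dirty, B clean
3) do Suck; now in A — A clean, B clean
4) do Right; now in B — A clean, B clean
5) do Right; now in B — A clean, B clean
6) do Right; now in B — A clean, B clean
7) do Suck; now in B — A clean, B clean
8) do Left; now in A — A clean, B clean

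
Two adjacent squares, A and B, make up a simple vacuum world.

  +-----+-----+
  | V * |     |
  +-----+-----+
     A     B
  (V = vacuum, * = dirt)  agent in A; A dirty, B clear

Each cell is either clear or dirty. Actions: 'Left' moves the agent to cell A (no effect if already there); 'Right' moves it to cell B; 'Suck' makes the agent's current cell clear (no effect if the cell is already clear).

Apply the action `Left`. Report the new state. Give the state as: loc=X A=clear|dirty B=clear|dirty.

loc=A A=dirty B=clear

start: loc=A A=dirty B=clear
1. Left → loc=A A=dirty B=clear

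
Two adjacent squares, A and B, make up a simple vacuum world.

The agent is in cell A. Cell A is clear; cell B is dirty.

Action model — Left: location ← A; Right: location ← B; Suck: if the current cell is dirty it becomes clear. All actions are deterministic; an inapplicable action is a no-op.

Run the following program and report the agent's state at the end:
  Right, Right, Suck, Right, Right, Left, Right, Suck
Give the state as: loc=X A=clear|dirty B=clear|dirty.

Right (#1): loc=B A=clear B=dirty
Right (#2): loc=B A=clear B=dirty
Suck (#3): loc=B A=clear B=clear
Right (#4): loc=B A=clear B=clear
Right (#5): loc=B A=clear B=clear
Left (#6): loc=A A=clear B=clear
Right (#7): loc=B A=clear B=clear
Suck (#8): loc=B A=clear B=clear

loc=B A=clear B=clear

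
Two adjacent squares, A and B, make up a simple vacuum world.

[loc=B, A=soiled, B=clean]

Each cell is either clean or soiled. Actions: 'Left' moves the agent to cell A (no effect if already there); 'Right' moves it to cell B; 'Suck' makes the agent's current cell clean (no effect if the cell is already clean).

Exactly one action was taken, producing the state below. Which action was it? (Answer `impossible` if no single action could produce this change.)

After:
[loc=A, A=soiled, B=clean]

Left

try  Left: loc=A A=soiled B=clean  ← match
try Right: loc=B A=soiled B=clean
try  Suck: loc=B A=soiled B=clean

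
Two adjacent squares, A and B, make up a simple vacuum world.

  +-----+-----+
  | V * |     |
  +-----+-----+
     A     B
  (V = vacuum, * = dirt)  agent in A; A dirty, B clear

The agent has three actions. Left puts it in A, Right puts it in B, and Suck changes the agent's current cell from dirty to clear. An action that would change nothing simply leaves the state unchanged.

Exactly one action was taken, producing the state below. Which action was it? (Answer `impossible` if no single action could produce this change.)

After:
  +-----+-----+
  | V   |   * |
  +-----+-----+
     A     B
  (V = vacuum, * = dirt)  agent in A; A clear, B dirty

try  Left: in A — A dirty, B clear
try Right: in B — A dirty, B clear
try  Suck: in A — A clear, B clear
no single action produces the after-state

impossible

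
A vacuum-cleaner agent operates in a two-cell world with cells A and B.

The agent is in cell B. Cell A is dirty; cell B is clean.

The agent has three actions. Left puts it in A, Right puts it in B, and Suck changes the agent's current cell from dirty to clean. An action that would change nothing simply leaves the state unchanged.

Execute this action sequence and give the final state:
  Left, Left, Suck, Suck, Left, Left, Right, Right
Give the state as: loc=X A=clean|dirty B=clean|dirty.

loc=B A=clean B=clean

1. Left → loc=A A=dirty B=clean
2. Left → loc=A A=dirty B=clean
3. Suck → loc=A A=clean B=clean
4. Suck → loc=A A=clean B=clean
5. Left → loc=A A=clean B=clean
6. Left → loc=A A=clean B=clean
7. Right → loc=B A=clean B=clean
8. Right → loc=B A=clean B=clean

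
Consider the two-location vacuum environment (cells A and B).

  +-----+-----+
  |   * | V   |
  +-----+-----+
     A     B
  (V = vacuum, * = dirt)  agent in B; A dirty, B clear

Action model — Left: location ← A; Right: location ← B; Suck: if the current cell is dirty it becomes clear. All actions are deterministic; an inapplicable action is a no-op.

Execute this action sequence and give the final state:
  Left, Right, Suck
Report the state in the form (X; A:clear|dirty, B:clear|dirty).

(B; A:dirty, B:clear)

[1] after Left: (A; A:dirty, B:clear)
[2] after Right: (B; A:dirty, B:clear)
[3] after Suck: (B; A:dirty, B:clear)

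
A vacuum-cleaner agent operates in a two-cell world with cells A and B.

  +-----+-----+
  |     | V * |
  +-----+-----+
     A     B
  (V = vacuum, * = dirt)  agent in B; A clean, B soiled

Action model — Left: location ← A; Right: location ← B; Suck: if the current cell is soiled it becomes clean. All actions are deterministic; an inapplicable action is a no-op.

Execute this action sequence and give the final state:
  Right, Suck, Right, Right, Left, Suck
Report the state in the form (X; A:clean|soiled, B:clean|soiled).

(A; A:clean, B:clean)

1) do Right; now (B; A:clean, B:soiled)
2) do Suck; now (B; A:clean, B:clean)
3) do Right; now (B; A:clean, B:clean)
4) do Right; now (B; A:clean, B:clean)
5) do Left; now (A; A:clean, B:clean)
6) do Suck; now (A; A:clean, B:clean)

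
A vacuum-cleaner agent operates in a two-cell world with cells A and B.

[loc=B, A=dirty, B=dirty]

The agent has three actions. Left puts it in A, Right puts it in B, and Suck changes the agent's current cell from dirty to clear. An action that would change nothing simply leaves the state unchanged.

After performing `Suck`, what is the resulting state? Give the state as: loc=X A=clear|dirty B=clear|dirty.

start: loc=B A=dirty B=dirty
Suck (#1): loc=B A=dirty B=clear

loc=B A=dirty B=clear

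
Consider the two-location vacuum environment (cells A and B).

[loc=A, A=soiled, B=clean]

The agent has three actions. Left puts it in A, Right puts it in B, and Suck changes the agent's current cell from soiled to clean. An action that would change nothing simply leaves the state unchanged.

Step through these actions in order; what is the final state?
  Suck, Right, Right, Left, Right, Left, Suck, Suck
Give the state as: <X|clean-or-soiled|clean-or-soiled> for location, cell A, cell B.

step 1/8 (Suck): <A|clean|clean>
step 2/8 (Right): <B|clean|clean>
step 3/8 (Right): <B|clean|clean>
step 4/8 (Left): <A|clean|clean>
step 5/8 (Right): <B|clean|clean>
step 6/8 (Left): <A|clean|clean>
step 7/8 (Suck): <A|clean|clean>
step 8/8 (Suck): <A|clean|clean>

<A|clean|clean>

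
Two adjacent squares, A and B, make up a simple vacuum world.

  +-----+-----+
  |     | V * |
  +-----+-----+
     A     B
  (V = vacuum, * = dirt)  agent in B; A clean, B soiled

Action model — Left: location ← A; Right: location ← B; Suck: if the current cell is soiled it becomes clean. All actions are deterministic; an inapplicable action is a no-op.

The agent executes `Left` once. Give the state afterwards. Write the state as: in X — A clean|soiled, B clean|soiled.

start: in B — A clean, B soiled
[1] after Left: in A — A clean, B soiled

in A — A clean, B soiled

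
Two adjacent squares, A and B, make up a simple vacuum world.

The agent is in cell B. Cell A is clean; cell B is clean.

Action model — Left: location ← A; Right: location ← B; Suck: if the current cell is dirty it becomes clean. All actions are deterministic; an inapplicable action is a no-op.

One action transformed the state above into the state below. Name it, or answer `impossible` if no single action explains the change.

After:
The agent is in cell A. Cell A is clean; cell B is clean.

Left

try  Left: in A — A clean, B clean  ← match
try Right: in B — A clean, B clean
try  Suck: in B — A clean, B clean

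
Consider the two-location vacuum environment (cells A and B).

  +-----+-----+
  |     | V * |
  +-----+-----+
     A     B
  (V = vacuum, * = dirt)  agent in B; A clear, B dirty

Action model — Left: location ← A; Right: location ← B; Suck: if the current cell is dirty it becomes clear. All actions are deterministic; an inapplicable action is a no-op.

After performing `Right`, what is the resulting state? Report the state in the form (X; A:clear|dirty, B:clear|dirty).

start: (B; A:clear, B:dirty)
1) do Right; now (B; A:clear, B:dirty)

(B; A:clear, B:dirty)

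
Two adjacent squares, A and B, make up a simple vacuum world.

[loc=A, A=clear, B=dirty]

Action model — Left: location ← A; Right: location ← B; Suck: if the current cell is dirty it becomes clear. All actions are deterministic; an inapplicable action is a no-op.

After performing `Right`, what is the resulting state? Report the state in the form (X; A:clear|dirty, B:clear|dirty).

start: (A; A:clear, B:dirty)
t=1 Right ⇒ (B; A:clear, B:dirty)

(B; A:clear, B:dirty)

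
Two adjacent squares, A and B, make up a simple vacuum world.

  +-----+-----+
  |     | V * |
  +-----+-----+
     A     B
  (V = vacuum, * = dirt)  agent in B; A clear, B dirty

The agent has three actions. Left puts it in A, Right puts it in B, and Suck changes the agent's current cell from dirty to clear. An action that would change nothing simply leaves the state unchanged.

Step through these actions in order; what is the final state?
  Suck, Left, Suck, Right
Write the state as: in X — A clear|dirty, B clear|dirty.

t=1 Suck ⇒ in B — A clear, B clear
t=2 Left ⇒ in A — A clear, B clear
t=3 Suck ⇒ in A — A clear, B clear
t=4 Right ⇒ in B — A clear, B clear

in B — A clear, B clear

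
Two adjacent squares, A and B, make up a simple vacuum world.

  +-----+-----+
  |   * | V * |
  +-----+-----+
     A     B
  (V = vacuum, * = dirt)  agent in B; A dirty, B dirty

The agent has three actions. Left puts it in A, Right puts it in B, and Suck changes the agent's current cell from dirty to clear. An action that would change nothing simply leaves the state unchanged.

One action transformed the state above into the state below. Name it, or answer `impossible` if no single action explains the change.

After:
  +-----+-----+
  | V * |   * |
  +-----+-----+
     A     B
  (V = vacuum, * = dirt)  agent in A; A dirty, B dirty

try  Left: loc=A A=dirty B=dirty  ← match
try Right: loc=B A=dirty B=dirty
try  Suck: loc=B A=dirty B=clear

Left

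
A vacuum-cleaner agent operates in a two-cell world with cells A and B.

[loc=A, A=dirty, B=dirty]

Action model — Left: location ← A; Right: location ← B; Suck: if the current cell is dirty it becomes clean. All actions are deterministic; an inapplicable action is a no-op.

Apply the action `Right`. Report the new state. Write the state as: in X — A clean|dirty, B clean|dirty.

start: in A — A dirty, B dirty
1. Right → in B — A dirty, B dirty

in B — A dirty, B dirty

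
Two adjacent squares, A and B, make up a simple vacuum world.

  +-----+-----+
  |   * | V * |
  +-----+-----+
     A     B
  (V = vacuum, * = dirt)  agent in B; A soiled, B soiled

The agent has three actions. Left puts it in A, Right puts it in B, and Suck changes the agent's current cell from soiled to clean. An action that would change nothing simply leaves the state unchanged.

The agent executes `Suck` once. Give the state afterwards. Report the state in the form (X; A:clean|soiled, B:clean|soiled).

(B; A:soiled, B:clean)

start: (B; A:soiled, B:soiled)
t=1 Suck ⇒ (B; A:soiled, B:clean)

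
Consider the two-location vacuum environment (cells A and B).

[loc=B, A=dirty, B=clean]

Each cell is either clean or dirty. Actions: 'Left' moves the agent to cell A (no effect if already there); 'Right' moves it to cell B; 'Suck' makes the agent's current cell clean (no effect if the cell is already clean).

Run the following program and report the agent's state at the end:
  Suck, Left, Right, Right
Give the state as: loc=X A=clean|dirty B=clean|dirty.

loc=B A=dirty B=clean

[1] after Suck: loc=B A=dirty B=clean
[2] after Left: loc=A A=dirty B=clean
[3] after Right: loc=B A=dirty B=clean
[4] after Right: loc=B A=dirty B=clean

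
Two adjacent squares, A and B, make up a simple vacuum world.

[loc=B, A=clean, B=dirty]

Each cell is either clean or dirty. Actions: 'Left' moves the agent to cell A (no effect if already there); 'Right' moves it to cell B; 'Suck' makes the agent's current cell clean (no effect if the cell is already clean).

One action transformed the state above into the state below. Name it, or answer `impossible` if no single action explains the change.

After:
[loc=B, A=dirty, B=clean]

try  Left: <A|clean|dirty>
try Right: <B|clean|dirty>
try  Suck: <B|clean|clean>
no single action produces the after-state

impossible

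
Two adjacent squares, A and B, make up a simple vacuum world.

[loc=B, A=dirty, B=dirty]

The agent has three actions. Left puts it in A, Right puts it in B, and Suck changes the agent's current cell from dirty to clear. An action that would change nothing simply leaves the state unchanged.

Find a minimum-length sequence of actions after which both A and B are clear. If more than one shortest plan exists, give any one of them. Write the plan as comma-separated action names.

[1] after Suck: (B; A:dirty, B:clear)
[2] after Left: (A; A:dirty, B:clear)
[3] after Suck: (A; A:clear, B:clear)
min 3: Suck B + move + Suck A

Suck, Left, Suck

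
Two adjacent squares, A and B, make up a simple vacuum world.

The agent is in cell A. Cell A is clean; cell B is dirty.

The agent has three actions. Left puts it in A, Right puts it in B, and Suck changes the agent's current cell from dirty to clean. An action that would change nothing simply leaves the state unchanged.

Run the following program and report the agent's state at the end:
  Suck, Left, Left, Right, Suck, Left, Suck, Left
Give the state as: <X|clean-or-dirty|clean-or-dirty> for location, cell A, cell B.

<A|clean|clean>

1. Suck → <A|clean|dirty>
2. Left → <A|clean|dirty>
3. Left → <A|clean|dirty>
4. Right → <B|clean|dirty>
5. Suck → <B|clean|clean>
6. Left → <A|clean|clean>
7. Suck → <A|clean|clean>
8. Left → <A|clean|clean>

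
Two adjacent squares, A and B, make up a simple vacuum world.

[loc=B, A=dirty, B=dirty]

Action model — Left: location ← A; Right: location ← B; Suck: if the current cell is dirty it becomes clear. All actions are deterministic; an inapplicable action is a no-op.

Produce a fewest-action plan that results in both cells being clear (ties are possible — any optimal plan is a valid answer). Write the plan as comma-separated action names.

t=1 Suck ⇒ (B; A:dirty, B:clear)
t=2 Left ⇒ (A; A:dirty, B:clear)
t=3 Suck ⇒ (A; A:clear, B:clear)
min 3: Suck B + move + Suck A

Suck, Left, Suck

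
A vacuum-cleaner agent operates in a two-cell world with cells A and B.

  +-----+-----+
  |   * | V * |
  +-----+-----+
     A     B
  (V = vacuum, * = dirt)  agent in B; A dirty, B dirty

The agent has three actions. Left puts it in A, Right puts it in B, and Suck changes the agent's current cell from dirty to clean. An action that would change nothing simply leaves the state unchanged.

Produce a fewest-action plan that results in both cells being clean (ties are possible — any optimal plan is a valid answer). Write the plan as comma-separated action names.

Suck, Left, Suck

Suck (#1): (B; A:dirty, B:clean)
Left (#2): (A; A:dirty, B:clean)
Suck (#3): (A; A:clean, B:clean)
min 3: Suck B + move + Suck A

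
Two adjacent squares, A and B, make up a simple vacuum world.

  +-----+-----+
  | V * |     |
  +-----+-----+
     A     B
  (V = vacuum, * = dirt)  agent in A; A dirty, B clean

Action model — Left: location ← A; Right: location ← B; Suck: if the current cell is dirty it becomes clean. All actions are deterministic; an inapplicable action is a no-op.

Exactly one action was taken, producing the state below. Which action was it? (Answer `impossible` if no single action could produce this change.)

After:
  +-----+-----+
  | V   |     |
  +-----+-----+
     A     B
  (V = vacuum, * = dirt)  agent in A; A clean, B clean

Suck

try  Left: <A|dirty|clean>
try Right: <B|dirty|clean>
try  Suck: <A|clean|clean>  ← match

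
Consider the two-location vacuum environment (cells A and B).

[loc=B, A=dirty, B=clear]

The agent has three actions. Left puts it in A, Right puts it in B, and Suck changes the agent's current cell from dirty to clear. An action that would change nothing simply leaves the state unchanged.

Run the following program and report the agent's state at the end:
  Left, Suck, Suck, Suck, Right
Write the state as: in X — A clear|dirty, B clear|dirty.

in B — A clear, B clear

1) do Left; now in A — A dirty, B clear
2) do Suck; now in A — A clear, B clear
3) do Suck; now in A — A clear, B clear
4) do Suck; now in A — A clear, B clear
5) do Right; now in B — A clear, B clear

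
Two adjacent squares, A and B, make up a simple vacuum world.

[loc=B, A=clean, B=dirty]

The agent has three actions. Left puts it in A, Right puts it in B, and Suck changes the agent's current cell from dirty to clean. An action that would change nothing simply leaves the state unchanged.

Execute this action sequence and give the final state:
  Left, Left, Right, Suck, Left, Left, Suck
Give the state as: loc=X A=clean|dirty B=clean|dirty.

loc=A A=clean B=clean

[1] after Left: loc=A A=clean B=dirty
[2] after Left: loc=A A=clean B=dirty
[3] after Right: loc=B A=clean B=dirty
[4] after Suck: loc=B A=clean B=clean
[5] after Left: loc=A A=clean B=clean
[6] after Left: loc=A A=clean B=clean
[7] after Suck: loc=A A=clean B=clean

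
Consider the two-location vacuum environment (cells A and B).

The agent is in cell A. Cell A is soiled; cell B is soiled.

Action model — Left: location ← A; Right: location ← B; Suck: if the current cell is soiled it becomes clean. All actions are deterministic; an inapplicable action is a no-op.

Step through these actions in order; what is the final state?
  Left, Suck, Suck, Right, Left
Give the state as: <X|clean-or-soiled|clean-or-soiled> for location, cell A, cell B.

step 1/5 (Left): <A|soiled|soiled>
step 2/5 (Suck): <A|clean|soiled>
step 3/5 (Suck): <A|clean|soiled>
step 4/5 (Right): <B|clean|soiled>
step 5/5 (Left): <A|clean|soiled>

<A|clean|soiled>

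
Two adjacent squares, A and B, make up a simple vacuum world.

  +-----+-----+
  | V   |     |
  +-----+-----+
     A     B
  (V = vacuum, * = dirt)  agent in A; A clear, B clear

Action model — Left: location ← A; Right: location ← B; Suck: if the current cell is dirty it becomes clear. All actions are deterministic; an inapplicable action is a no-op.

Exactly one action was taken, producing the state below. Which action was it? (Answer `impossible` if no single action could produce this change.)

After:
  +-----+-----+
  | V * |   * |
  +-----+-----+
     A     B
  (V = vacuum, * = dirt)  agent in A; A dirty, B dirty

try  Left: <A|clear|clear>
try Right: <B|clear|clear>
try  Suck: <A|clear|clear>
no single action produces the after-state

impossible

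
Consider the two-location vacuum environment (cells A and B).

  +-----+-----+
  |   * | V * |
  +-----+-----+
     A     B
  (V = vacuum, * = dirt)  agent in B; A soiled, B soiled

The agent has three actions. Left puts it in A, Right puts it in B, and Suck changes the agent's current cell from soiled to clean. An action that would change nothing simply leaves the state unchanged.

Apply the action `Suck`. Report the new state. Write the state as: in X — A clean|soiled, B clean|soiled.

in B — A soiled, B clean

start: in B — A soiled, B soiled
step 1/1 (Suck): in B — A soiled, B clean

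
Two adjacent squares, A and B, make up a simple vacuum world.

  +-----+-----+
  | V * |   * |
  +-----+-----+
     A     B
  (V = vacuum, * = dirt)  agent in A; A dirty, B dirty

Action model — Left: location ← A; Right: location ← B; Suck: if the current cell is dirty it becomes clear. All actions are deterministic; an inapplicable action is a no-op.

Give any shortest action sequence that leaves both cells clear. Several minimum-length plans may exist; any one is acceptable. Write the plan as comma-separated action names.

1) do Suck; now loc=A A=clear B=dirty
2) do Right; now loc=B A=clear B=dirty
3) do Suck; now loc=B A=clear B=clear
min 3: Suck A + move + Suck B

Suck, Right, Suck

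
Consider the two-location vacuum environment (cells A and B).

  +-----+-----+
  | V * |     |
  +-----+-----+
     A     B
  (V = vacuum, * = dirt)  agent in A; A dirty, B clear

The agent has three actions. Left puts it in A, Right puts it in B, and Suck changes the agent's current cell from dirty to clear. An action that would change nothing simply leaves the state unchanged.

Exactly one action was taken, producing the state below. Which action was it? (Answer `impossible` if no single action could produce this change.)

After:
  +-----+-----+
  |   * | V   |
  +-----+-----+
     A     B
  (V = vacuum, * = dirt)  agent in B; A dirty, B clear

Right

try  Left: <A|dirty|clear>
try Right: <B|dirty|clear>  ← match
try  Suck: <A|clear|clear>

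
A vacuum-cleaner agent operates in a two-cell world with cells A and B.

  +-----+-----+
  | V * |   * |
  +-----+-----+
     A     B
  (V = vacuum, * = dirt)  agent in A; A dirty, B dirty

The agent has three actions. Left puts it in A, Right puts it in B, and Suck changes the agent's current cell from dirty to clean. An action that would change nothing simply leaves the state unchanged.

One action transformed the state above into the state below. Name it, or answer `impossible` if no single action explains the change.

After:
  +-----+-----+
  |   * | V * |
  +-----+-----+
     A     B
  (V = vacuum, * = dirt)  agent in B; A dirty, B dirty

Right

try  Left: (A; A:dirty, B:dirty)
try Right: (B; A:dirty, B:dirty)  ← match
try  Suck: (A; A:clean, B:dirty)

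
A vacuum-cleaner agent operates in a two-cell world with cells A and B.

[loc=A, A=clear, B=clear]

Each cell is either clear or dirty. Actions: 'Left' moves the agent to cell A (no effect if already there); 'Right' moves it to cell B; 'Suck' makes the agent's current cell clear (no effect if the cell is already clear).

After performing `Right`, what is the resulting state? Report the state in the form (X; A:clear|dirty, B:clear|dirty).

(B; A:clear, B:clear)

start: (A; A:clear, B:clear)
Right (#1): (B; A:clear, B:clear)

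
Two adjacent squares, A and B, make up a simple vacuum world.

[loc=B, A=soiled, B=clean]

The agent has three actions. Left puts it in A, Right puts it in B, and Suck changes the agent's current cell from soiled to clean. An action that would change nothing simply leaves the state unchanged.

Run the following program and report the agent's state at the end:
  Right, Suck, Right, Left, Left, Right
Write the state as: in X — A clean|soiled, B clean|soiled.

1. Right → in B — A soiled, B clean
2. Suck → in B — A soiled, B clean
3. Right → in B — A soiled, B clean
4. Left → in A — A soiled, B clean
5. Left → in A — A soiled, B clean
6. Right → in B — A soiled, B clean

in B — A soiled, B clean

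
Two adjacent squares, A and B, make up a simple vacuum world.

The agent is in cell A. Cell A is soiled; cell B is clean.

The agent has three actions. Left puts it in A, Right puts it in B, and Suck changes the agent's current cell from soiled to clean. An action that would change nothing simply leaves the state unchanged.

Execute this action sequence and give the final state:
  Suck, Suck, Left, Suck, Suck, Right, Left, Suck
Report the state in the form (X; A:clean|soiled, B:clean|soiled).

step 1/8 (Suck): (A; A:clean, B:clean)
step 2/8 (Suck): (A; A:clean, B:clean)
step 3/8 (Left): (A; A:clean, B:clean)
step 4/8 (Suck): (A; A:clean, B:clean)
step 5/8 (Suck): (A; A:clean, B:clean)
step 6/8 (Right): (B; A:clean, B:clean)
step 7/8 (Left): (A; A:clean, B:clean)
step 8/8 (Suck): (A; A:clean, B:clean)

(A; A:clean, B:clean)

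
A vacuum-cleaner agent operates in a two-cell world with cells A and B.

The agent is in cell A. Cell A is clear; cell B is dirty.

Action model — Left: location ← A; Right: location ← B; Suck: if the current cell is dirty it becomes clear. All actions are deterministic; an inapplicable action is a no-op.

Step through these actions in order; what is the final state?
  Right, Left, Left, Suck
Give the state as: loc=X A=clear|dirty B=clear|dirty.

[1] after Right: loc=B A=clear B=dirty
[2] after Left: loc=A A=clear B=dirty
[3] after Left: loc=A A=clear B=dirty
[4] after Suck: loc=A A=clear B=dirty

loc=A A=clear B=dirty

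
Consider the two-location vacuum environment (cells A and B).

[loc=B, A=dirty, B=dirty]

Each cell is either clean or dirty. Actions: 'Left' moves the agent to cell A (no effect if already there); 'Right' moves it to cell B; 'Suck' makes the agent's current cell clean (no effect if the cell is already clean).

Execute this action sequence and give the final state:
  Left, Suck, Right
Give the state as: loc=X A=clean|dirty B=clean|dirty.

1) do Left; now loc=A A=dirty B=dirty
2) do Suck; now loc=A A=clean B=dirty
3) do Right; now loc=B A=clean B=dirty

loc=B A=clean B=dirty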